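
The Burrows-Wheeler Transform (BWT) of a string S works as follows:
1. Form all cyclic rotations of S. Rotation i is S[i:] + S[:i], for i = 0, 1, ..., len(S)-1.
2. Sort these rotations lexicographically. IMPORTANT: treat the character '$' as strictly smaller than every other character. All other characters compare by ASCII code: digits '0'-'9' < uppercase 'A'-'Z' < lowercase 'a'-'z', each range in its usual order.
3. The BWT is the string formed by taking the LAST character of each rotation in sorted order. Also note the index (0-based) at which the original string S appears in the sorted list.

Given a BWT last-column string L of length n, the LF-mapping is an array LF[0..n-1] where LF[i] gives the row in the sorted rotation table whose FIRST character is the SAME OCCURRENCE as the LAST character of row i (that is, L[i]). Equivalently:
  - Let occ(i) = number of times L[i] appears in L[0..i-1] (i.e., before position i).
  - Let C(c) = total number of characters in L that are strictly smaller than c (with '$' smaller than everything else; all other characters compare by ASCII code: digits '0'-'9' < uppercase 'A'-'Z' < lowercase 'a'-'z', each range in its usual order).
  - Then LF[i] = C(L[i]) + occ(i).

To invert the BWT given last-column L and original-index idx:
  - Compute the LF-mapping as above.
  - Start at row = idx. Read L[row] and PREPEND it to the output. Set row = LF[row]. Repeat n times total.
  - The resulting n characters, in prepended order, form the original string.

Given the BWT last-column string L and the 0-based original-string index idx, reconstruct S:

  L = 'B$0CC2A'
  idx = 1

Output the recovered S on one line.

LF mapping: 4 0 1 5 6 2 3
Walk LF starting at row 1, prepending L[row]:
  step 1: row=1, L[1]='$', prepend. Next row=LF[1]=0
  step 2: row=0, L[0]='B', prepend. Next row=LF[0]=4
  step 3: row=4, L[4]='C', prepend. Next row=LF[4]=6
  step 4: row=6, L[6]='A', prepend. Next row=LF[6]=3
  step 5: row=3, L[3]='C', prepend. Next row=LF[3]=5
  step 6: row=5, L[5]='2', prepend. Next row=LF[5]=2
  step 7: row=2, L[2]='0', prepend. Next row=LF[2]=1
Reversed output: 02CACB$

Answer: 02CACB$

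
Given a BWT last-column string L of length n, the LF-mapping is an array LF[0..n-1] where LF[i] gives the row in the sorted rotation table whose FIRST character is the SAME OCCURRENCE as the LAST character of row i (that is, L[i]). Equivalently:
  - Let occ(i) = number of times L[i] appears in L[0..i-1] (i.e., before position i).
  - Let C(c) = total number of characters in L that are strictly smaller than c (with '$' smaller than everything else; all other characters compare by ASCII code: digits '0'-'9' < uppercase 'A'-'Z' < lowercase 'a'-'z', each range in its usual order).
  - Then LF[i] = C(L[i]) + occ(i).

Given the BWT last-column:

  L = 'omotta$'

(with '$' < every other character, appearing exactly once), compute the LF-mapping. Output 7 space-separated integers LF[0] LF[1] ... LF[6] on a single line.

Char counts: '$':1, 'a':1, 'm':1, 'o':2, 't':2
C (first-col start): C('$')=0, C('a')=1, C('m')=2, C('o')=3, C('t')=5
L[0]='o': occ=0, LF[0]=C('o')+0=3+0=3
L[1]='m': occ=0, LF[1]=C('m')+0=2+0=2
L[2]='o': occ=1, LF[2]=C('o')+1=3+1=4
L[3]='t': occ=0, LF[3]=C('t')+0=5+0=5
L[4]='t': occ=1, LF[4]=C('t')+1=5+1=6
L[5]='a': occ=0, LF[5]=C('a')+0=1+0=1
L[6]='$': occ=0, LF[6]=C('$')+0=0+0=0

Answer: 3 2 4 5 6 1 0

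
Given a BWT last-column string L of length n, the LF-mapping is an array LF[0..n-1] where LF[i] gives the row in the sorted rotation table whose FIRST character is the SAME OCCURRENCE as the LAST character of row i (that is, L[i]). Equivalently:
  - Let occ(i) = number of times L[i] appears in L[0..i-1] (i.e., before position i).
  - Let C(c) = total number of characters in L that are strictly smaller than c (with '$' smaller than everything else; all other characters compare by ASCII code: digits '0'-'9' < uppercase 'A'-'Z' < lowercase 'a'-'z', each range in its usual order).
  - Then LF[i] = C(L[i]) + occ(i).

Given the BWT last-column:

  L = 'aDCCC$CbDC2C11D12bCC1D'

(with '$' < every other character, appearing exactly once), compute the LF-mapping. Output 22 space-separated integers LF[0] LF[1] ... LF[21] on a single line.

Answer: 19 15 7 8 9 0 10 20 16 11 5 12 1 2 17 3 6 21 13 14 4 18

Derivation:
Char counts: '$':1, '1':4, '2':2, 'C':8, 'D':4, 'a':1, 'b':2
C (first-col start): C('$')=0, C('1')=1, C('2')=5, C('C')=7, C('D')=15, C('a')=19, C('b')=20
L[0]='a': occ=0, LF[0]=C('a')+0=19+0=19
L[1]='D': occ=0, LF[1]=C('D')+0=15+0=15
L[2]='C': occ=0, LF[2]=C('C')+0=7+0=7
L[3]='C': occ=1, LF[3]=C('C')+1=7+1=8
L[4]='C': occ=2, LF[4]=C('C')+2=7+2=9
L[5]='$': occ=0, LF[5]=C('$')+0=0+0=0
L[6]='C': occ=3, LF[6]=C('C')+3=7+3=10
L[7]='b': occ=0, LF[7]=C('b')+0=20+0=20
L[8]='D': occ=1, LF[8]=C('D')+1=15+1=16
L[9]='C': occ=4, LF[9]=C('C')+4=7+4=11
L[10]='2': occ=0, LF[10]=C('2')+0=5+0=5
L[11]='C': occ=5, LF[11]=C('C')+5=7+5=12
L[12]='1': occ=0, LF[12]=C('1')+0=1+0=1
L[13]='1': occ=1, LF[13]=C('1')+1=1+1=2
L[14]='D': occ=2, LF[14]=C('D')+2=15+2=17
L[15]='1': occ=2, LF[15]=C('1')+2=1+2=3
L[16]='2': occ=1, LF[16]=C('2')+1=5+1=6
L[17]='b': occ=1, LF[17]=C('b')+1=20+1=21
L[18]='C': occ=6, LF[18]=C('C')+6=7+6=13
L[19]='C': occ=7, LF[19]=C('C')+7=7+7=14
L[20]='1': occ=3, LF[20]=C('1')+3=1+3=4
L[21]='D': occ=3, LF[21]=C('D')+3=15+3=18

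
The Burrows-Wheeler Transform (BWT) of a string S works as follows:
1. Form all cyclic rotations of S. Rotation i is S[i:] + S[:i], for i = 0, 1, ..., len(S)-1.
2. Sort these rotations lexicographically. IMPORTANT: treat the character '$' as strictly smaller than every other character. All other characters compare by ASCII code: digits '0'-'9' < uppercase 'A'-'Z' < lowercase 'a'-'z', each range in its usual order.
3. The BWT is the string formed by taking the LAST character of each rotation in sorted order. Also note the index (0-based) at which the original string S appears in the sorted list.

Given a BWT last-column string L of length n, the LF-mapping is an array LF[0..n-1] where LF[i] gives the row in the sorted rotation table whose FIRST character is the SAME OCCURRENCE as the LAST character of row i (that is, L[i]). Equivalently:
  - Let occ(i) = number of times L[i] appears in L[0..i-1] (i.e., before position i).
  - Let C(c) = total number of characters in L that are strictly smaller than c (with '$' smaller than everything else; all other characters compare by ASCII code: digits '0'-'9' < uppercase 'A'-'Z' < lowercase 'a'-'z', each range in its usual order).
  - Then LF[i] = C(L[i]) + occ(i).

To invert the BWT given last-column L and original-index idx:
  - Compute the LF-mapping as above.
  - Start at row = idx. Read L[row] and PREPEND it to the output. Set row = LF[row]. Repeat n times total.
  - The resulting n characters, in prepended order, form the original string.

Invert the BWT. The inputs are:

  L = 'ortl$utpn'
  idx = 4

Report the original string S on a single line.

LF mapping: 3 5 6 1 0 8 7 4 2
Walk LF starting at row 4, prepending L[row]:
  step 1: row=4, L[4]='$', prepend. Next row=LF[4]=0
  step 2: row=0, L[0]='o', prepend. Next row=LF[0]=3
  step 3: row=3, L[3]='l', prepend. Next row=LF[3]=1
  step 4: row=1, L[1]='r', prepend. Next row=LF[1]=5
  step 5: row=5, L[5]='u', prepend. Next row=LF[5]=8
  step 6: row=8, L[8]='n', prepend. Next row=LF[8]=2
  step 7: row=2, L[2]='t', prepend. Next row=LF[2]=6
  step 8: row=6, L[6]='t', prepend. Next row=LF[6]=7
  step 9: row=7, L[7]='p', prepend. Next row=LF[7]=4
Reversed output: pttnurlo$

Answer: pttnurlo$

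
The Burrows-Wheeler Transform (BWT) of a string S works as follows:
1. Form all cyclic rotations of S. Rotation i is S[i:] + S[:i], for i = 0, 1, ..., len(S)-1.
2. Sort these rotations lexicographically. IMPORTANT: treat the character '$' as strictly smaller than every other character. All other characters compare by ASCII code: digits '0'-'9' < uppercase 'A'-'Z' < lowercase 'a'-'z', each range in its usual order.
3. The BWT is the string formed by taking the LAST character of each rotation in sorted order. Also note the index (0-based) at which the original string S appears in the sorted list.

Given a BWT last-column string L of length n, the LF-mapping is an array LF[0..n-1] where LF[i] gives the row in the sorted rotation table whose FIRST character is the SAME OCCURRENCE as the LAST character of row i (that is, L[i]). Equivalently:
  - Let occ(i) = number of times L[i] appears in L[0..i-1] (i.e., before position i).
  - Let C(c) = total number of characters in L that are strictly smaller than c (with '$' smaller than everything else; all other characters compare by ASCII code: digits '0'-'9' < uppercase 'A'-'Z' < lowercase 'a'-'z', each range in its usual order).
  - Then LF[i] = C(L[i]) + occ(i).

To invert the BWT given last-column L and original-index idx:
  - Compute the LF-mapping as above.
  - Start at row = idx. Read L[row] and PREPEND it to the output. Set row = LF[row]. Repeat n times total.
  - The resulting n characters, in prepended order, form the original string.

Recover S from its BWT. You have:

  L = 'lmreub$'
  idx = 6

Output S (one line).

LF mapping: 3 4 5 2 6 1 0
Walk LF starting at row 6, prepending L[row]:
  step 1: row=6, L[6]='$', prepend. Next row=LF[6]=0
  step 2: row=0, L[0]='l', prepend. Next row=LF[0]=3
  step 3: row=3, L[3]='e', prepend. Next row=LF[3]=2
  step 4: row=2, L[2]='r', prepend. Next row=LF[2]=5
  step 5: row=5, L[5]='b', prepend. Next row=LF[5]=1
  step 6: row=1, L[1]='m', prepend. Next row=LF[1]=4
  step 7: row=4, L[4]='u', prepend. Next row=LF[4]=6
Reversed output: umbrel$

Answer: umbrel$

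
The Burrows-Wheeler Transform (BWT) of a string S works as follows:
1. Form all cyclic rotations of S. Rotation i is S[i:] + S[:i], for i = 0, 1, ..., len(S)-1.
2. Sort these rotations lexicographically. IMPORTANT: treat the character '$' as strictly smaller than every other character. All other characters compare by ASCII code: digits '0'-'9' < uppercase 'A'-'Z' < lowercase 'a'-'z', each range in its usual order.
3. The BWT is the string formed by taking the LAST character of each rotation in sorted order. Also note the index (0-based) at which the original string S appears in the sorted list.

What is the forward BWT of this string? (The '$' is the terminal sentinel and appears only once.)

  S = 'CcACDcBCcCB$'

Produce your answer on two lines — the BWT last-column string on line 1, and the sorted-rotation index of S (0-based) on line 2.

All 12 rotations (rotation i = S[i:]+S[:i]):
  rot[0] = CcACDcBCcCB$
  rot[1] = cACDcBCcCB$C
  rot[2] = ACDcBCcCB$Cc
  rot[3] = CDcBCcCB$CcA
  rot[4] = DcBCcCB$CcAC
  rot[5] = cBCcCB$CcACD
  rot[6] = BCcCB$CcACDc
  rot[7] = CcCB$CcACDcB
  rot[8] = cCB$CcACDcBC
  rot[9] = CB$CcACDcBCc
  rot[10] = B$CcACDcBCcC
  rot[11] = $CcACDcBCcCB
Sorted (with $ < everything):
  sorted[0] = $CcACDcBCcCB  (last char: 'B')
  sorted[1] = ACDcBCcCB$Cc  (last char: 'c')
  sorted[2] = B$CcACDcBCcC  (last char: 'C')
  sorted[3] = BCcCB$CcACDc  (last char: 'c')
  sorted[4] = CB$CcACDcBCc  (last char: 'c')
  sorted[5] = CDcBCcCB$CcA  (last char: 'A')
  sorted[6] = CcACDcBCcCB$  (last char: '$')
  sorted[7] = CcCB$CcACDcB  (last char: 'B')
  sorted[8] = DcBCcCB$CcAC  (last char: 'C')
  sorted[9] = cACDcBCcCB$C  (last char: 'C')
  sorted[10] = cBCcCB$CcACD  (last char: 'D')
  sorted[11] = cCB$CcACDcBC  (last char: 'C')
Last column: BcCccA$BCCDC
Original string S is at sorted index 6

Answer: BcCccA$BCCDC
6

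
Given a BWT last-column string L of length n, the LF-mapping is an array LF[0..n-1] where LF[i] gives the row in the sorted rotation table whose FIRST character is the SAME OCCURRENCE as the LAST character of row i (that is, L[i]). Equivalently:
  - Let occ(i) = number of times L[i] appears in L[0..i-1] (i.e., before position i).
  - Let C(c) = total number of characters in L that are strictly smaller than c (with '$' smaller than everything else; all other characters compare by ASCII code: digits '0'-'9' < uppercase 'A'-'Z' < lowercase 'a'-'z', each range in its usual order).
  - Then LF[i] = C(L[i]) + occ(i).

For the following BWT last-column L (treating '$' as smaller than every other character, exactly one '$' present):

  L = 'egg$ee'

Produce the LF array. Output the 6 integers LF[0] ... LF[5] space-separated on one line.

Char counts: '$':1, 'e':3, 'g':2
C (first-col start): C('$')=0, C('e')=1, C('g')=4
L[0]='e': occ=0, LF[0]=C('e')+0=1+0=1
L[1]='g': occ=0, LF[1]=C('g')+0=4+0=4
L[2]='g': occ=1, LF[2]=C('g')+1=4+1=5
L[3]='$': occ=0, LF[3]=C('$')+0=0+0=0
L[4]='e': occ=1, LF[4]=C('e')+1=1+1=2
L[5]='e': occ=2, LF[5]=C('e')+2=1+2=3

Answer: 1 4 5 0 2 3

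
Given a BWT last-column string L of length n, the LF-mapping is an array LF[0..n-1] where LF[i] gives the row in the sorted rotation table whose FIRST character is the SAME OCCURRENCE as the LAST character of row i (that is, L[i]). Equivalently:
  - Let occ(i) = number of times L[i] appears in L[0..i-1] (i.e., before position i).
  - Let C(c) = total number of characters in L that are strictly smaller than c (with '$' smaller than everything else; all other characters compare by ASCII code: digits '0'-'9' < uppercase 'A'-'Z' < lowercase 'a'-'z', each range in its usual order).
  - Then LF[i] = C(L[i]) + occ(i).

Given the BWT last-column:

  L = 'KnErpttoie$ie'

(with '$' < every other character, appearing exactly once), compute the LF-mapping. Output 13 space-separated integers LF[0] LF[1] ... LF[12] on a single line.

Answer: 2 7 1 10 9 11 12 8 5 3 0 6 4

Derivation:
Char counts: '$':1, 'E':1, 'K':1, 'e':2, 'i':2, 'n':1, 'o':1, 'p':1, 'r':1, 't':2
C (first-col start): C('$')=0, C('E')=1, C('K')=2, C('e')=3, C('i')=5, C('n')=7, C('o')=8, C('p')=9, C('r')=10, C('t')=11
L[0]='K': occ=0, LF[0]=C('K')+0=2+0=2
L[1]='n': occ=0, LF[1]=C('n')+0=7+0=7
L[2]='E': occ=0, LF[2]=C('E')+0=1+0=1
L[3]='r': occ=0, LF[3]=C('r')+0=10+0=10
L[4]='p': occ=0, LF[4]=C('p')+0=9+0=9
L[5]='t': occ=0, LF[5]=C('t')+0=11+0=11
L[6]='t': occ=1, LF[6]=C('t')+1=11+1=12
L[7]='o': occ=0, LF[7]=C('o')+0=8+0=8
L[8]='i': occ=0, LF[8]=C('i')+0=5+0=5
L[9]='e': occ=0, LF[9]=C('e')+0=3+0=3
L[10]='$': occ=0, LF[10]=C('$')+0=0+0=0
L[11]='i': occ=1, LF[11]=C('i')+1=5+1=6
L[12]='e': occ=1, LF[12]=C('e')+1=3+1=4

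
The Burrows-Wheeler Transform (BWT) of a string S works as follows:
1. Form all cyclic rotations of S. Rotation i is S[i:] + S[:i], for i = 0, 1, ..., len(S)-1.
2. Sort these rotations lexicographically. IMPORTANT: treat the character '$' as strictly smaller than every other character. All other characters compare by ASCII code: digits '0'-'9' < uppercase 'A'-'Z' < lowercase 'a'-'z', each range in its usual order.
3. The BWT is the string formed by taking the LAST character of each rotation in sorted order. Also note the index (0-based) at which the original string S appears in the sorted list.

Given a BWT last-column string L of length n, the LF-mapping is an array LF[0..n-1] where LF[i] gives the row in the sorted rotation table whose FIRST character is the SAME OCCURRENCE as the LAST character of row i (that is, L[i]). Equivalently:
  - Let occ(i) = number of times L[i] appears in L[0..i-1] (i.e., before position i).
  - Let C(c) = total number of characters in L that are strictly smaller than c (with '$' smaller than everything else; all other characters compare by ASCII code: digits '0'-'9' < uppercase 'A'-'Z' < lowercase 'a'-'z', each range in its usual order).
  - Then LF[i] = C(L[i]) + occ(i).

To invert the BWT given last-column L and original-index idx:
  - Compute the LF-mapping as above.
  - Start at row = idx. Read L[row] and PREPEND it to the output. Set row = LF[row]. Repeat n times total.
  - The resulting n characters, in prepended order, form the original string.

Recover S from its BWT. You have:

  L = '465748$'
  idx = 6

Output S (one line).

LF mapping: 1 4 3 5 2 6 0
Walk LF starting at row 6, prepending L[row]:
  step 1: row=6, L[6]='$', prepend. Next row=LF[6]=0
  step 2: row=0, L[0]='4', prepend. Next row=LF[0]=1
  step 3: row=1, L[1]='6', prepend. Next row=LF[1]=4
  step 4: row=4, L[4]='4', prepend. Next row=LF[4]=2
  step 5: row=2, L[2]='5', prepend. Next row=LF[2]=3
  step 6: row=3, L[3]='7', prepend. Next row=LF[3]=5
  step 7: row=5, L[5]='8', prepend. Next row=LF[5]=6
Reversed output: 875464$

Answer: 875464$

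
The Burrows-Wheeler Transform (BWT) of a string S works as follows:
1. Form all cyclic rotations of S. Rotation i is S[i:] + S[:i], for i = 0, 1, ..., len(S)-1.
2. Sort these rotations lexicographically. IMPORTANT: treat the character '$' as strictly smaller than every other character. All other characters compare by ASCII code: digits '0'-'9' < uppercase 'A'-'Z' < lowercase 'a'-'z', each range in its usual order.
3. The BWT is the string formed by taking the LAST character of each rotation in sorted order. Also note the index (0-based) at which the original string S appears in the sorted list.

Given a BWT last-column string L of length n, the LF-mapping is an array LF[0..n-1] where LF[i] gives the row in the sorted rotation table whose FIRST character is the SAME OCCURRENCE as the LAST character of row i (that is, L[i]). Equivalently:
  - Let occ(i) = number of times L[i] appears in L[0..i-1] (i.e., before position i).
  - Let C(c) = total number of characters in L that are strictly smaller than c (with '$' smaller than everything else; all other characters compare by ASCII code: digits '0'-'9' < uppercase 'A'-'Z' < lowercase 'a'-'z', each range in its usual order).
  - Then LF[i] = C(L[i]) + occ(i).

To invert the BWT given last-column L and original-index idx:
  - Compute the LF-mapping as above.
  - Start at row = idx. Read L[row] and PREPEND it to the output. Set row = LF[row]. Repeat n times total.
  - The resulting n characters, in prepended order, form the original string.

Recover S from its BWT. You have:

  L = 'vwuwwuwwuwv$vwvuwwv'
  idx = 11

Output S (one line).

LF mapping: 5 10 1 11 12 2 13 14 3 15 6 0 7 16 8 4 17 18 9
Walk LF starting at row 11, prepending L[row]:
  step 1: row=11, L[11]='$', prepend. Next row=LF[11]=0
  step 2: row=0, L[0]='v', prepend. Next row=LF[0]=5
  step 3: row=5, L[5]='u', prepend. Next row=LF[5]=2
  step 4: row=2, L[2]='u', prepend. Next row=LF[2]=1
  step 5: row=1, L[1]='w', prepend. Next row=LF[1]=10
  step 6: row=10, L[10]='v', prepend. Next row=LF[10]=6
  step 7: row=6, L[6]='w', prepend. Next row=LF[6]=13
  step 8: row=13, L[13]='w', prepend. Next row=LF[13]=16
  step 9: row=16, L[16]='w', prepend. Next row=LF[16]=17
  step 10: row=17, L[17]='w', prepend. Next row=LF[17]=18
  step 11: row=18, L[18]='v', prepend. Next row=LF[18]=9
  step 12: row=9, L[9]='w', prepend. Next row=LF[9]=15
  step 13: row=15, L[15]='u', prepend. Next row=LF[15]=4
  step 14: row=4, L[4]='w', prepend. Next row=LF[4]=12
  step 15: row=12, L[12]='v', prepend. Next row=LF[12]=7
  step 16: row=7, L[7]='w', prepend. Next row=LF[7]=14
  step 17: row=14, L[14]='v', prepend. Next row=LF[14]=8
  step 18: row=8, L[8]='u', prepend. Next row=LF[8]=3
  step 19: row=3, L[3]='w', prepend. Next row=LF[3]=11
Reversed output: wuvwvwuwvwwwwvwuuv$

Answer: wuvwvwuwvwwwwvwuuv$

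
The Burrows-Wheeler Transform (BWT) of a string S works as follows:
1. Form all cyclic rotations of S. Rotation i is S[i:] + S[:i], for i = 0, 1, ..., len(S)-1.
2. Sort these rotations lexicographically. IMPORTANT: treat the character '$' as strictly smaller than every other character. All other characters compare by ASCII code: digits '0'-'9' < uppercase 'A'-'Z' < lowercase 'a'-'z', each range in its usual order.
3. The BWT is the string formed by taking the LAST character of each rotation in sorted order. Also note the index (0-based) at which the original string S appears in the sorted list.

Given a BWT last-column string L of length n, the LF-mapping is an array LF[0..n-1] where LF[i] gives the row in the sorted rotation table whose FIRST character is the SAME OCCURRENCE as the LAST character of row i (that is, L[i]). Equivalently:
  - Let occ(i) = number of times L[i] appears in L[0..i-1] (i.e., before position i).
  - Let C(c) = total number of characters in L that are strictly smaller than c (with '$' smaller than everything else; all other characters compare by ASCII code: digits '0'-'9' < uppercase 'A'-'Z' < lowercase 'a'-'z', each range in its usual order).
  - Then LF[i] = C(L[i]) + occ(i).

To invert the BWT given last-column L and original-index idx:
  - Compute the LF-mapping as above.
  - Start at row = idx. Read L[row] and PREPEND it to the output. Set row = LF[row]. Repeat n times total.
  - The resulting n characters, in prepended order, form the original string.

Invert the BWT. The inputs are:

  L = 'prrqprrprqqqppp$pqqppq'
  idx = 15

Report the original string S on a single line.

LF mapping: 1 17 18 10 2 19 20 3 21 11 12 13 4 5 6 0 7 14 15 8 9 16
Walk LF starting at row 15, prepending L[row]:
  step 1: row=15, L[15]='$', prepend. Next row=LF[15]=0
  step 2: row=0, L[0]='p', prepend. Next row=LF[0]=1
  step 3: row=1, L[1]='r', prepend. Next row=LF[1]=17
  step 4: row=17, L[17]='q', prepend. Next row=LF[17]=14
  step 5: row=14, L[14]='p', prepend. Next row=LF[14]=6
  step 6: row=6, L[6]='r', prepend. Next row=LF[6]=20
  step 7: row=20, L[20]='p', prepend. Next row=LF[20]=9
  step 8: row=9, L[9]='q', prepend. Next row=LF[9]=11
  step 9: row=11, L[11]='q', prepend. Next row=LF[11]=13
  step 10: row=13, L[13]='p', prepend. Next row=LF[13]=5
  step 11: row=5, L[5]='r', prepend. Next row=LF[5]=19
  step 12: row=19, L[19]='p', prepend. Next row=LF[19]=8
  step 13: row=8, L[8]='r', prepend. Next row=LF[8]=21
  step 14: row=21, L[21]='q', prepend. Next row=LF[21]=16
  step 15: row=16, L[16]='p', prepend. Next row=LF[16]=7
  step 16: row=7, L[7]='p', prepend. Next row=LF[7]=3
  step 17: row=3, L[3]='q', prepend. Next row=LF[3]=10
  step 18: row=10, L[10]='q', prepend. Next row=LF[10]=12
  step 19: row=12, L[12]='p', prepend. Next row=LF[12]=4
  step 20: row=4, L[4]='p', prepend. Next row=LF[4]=2
  step 21: row=2, L[2]='r', prepend. Next row=LF[2]=18
  step 22: row=18, L[18]='q', prepend. Next row=LF[18]=15
Reversed output: qrppqqppqrprpqqprpqrp$

Answer: qrppqqppqrprpqqprpqrp$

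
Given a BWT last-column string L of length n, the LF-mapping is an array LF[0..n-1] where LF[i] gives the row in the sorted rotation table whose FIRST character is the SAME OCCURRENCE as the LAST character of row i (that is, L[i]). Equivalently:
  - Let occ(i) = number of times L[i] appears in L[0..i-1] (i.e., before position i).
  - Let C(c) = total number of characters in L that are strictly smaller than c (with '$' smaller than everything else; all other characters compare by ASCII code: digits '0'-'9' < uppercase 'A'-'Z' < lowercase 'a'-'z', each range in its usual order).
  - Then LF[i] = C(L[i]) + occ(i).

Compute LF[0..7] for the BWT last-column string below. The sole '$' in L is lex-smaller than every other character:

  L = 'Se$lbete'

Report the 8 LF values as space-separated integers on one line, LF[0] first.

Char counts: '$':1, 'S':1, 'b':1, 'e':3, 'l':1, 't':1
C (first-col start): C('$')=0, C('S')=1, C('b')=2, C('e')=3, C('l')=6, C('t')=7
L[0]='S': occ=0, LF[0]=C('S')+0=1+0=1
L[1]='e': occ=0, LF[1]=C('e')+0=3+0=3
L[2]='$': occ=0, LF[2]=C('$')+0=0+0=0
L[3]='l': occ=0, LF[3]=C('l')+0=6+0=6
L[4]='b': occ=0, LF[4]=C('b')+0=2+0=2
L[5]='e': occ=1, LF[5]=C('e')+1=3+1=4
L[6]='t': occ=0, LF[6]=C('t')+0=7+0=7
L[7]='e': occ=2, LF[7]=C('e')+2=3+2=5

Answer: 1 3 0 6 2 4 7 5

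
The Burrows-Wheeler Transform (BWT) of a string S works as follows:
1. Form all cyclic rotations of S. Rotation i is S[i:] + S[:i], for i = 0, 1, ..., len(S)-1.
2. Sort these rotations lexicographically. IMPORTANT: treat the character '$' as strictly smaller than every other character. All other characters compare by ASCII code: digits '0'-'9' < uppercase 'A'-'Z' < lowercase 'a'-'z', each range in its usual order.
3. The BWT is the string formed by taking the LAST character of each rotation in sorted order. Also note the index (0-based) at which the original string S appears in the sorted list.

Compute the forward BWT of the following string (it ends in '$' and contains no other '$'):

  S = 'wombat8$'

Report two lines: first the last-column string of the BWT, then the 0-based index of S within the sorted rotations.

Answer: 8tbmowa$
7

Derivation:
All 8 rotations (rotation i = S[i:]+S[:i]):
  rot[0] = wombat8$
  rot[1] = ombat8$w
  rot[2] = mbat8$wo
  rot[3] = bat8$wom
  rot[4] = at8$womb
  rot[5] = t8$womba
  rot[6] = 8$wombat
  rot[7] = $wombat8
Sorted (with $ < everything):
  sorted[0] = $wombat8  (last char: '8')
  sorted[1] = 8$wombat  (last char: 't')
  sorted[2] = at8$womb  (last char: 'b')
  sorted[3] = bat8$wom  (last char: 'm')
  sorted[4] = mbat8$wo  (last char: 'o')
  sorted[5] = ombat8$w  (last char: 'w')
  sorted[6] = t8$womba  (last char: 'a')
  sorted[7] = wombat8$  (last char: '$')
Last column: 8tbmowa$
Original string S is at sorted index 7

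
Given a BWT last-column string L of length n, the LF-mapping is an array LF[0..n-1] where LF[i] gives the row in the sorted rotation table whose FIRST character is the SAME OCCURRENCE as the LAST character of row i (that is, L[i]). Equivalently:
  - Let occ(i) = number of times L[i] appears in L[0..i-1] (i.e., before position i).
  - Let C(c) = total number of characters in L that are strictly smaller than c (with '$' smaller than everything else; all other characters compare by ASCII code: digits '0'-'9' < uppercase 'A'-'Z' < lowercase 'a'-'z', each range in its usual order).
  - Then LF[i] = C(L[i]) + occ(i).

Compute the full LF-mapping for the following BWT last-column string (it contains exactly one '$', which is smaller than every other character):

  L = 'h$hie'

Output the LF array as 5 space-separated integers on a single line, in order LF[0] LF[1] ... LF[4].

Char counts: '$':1, 'e':1, 'h':2, 'i':1
C (first-col start): C('$')=0, C('e')=1, C('h')=2, C('i')=4
L[0]='h': occ=0, LF[0]=C('h')+0=2+0=2
L[1]='$': occ=0, LF[1]=C('$')+0=0+0=0
L[2]='h': occ=1, LF[2]=C('h')+1=2+1=3
L[3]='i': occ=0, LF[3]=C('i')+0=4+0=4
L[4]='e': occ=0, LF[4]=C('e')+0=1+0=1

Answer: 2 0 3 4 1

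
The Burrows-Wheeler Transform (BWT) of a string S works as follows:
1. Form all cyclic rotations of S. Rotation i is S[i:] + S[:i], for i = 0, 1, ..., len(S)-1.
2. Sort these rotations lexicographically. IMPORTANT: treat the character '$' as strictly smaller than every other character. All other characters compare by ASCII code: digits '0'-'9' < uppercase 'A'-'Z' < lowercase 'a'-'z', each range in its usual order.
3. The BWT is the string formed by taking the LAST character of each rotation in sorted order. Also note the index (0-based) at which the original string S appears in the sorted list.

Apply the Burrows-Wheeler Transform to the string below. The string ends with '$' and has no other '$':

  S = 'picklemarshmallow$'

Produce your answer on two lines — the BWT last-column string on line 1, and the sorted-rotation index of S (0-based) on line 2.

All 18 rotations (rotation i = S[i:]+S[:i]):
  rot[0] = picklemarshmallow$
  rot[1] = icklemarshmallow$p
  rot[2] = cklemarshmallow$pi
  rot[3] = klemarshmallow$pic
  rot[4] = lemarshmallow$pick
  rot[5] = emarshmallow$pickl
  rot[6] = marshmallow$pickle
  rot[7] = arshmallow$picklem
  rot[8] = rshmallow$picklema
  rot[9] = shmallow$picklemar
  rot[10] = hmallow$picklemars
  rot[11] = mallow$picklemarsh
  rot[12] = allow$picklemarshm
  rot[13] = llow$picklemarshma
  rot[14] = low$picklemarshmal
  rot[15] = ow$picklemarshmall
  rot[16] = w$picklemarshmallo
  rot[17] = $picklemarshmallow
Sorted (with $ < everything):
  sorted[0] = $picklemarshmallow  (last char: 'w')
  sorted[1] = allow$picklemarshm  (last char: 'm')
  sorted[2] = arshmallow$picklem  (last char: 'm')
  sorted[3] = cklemarshmallow$pi  (last char: 'i')
  sorted[4] = emarshmallow$pickl  (last char: 'l')
  sorted[5] = hmallow$picklemars  (last char: 's')
  sorted[6] = icklemarshmallow$p  (last char: 'p')
  sorted[7] = klemarshmallow$pic  (last char: 'c')
  sorted[8] = lemarshmallow$pick  (last char: 'k')
  sorted[9] = llow$picklemarshma  (last char: 'a')
  sorted[10] = low$picklemarshmal  (last char: 'l')
  sorted[11] = mallow$picklemarsh  (last char: 'h')
  sorted[12] = marshmallow$pickle  (last char: 'e')
  sorted[13] = ow$picklemarshmall  (last char: 'l')
  sorted[14] = picklemarshmallow$  (last char: '$')
  sorted[15] = rshmallow$picklema  (last char: 'a')
  sorted[16] = shmallow$picklemar  (last char: 'r')
  sorted[17] = w$picklemarshmallo  (last char: 'o')
Last column: wmmilspckalhel$aro
Original string S is at sorted index 14

Answer: wmmilspckalhel$aro
14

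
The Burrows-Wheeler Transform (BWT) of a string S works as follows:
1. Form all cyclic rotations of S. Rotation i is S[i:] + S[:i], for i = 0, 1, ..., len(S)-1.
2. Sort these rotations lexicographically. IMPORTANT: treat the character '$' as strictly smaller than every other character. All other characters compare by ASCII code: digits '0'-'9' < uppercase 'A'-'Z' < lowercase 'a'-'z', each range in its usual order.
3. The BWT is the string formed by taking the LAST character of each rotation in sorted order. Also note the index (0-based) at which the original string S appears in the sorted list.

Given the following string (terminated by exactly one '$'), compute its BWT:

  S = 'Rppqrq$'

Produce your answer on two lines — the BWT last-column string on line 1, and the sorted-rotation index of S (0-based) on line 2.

Answer: q$Rprpq
1

Derivation:
All 7 rotations (rotation i = S[i:]+S[:i]):
  rot[0] = Rppqrq$
  rot[1] = ppqrq$R
  rot[2] = pqrq$Rp
  rot[3] = qrq$Rpp
  rot[4] = rq$Rppq
  rot[5] = q$Rppqr
  rot[6] = $Rppqrq
Sorted (with $ < everything):
  sorted[0] = $Rppqrq  (last char: 'q')
  sorted[1] = Rppqrq$  (last char: '$')
  sorted[2] = ppqrq$R  (last char: 'R')
  sorted[3] = pqrq$Rp  (last char: 'p')
  sorted[4] = q$Rppqr  (last char: 'r')
  sorted[5] = qrq$Rpp  (last char: 'p')
  sorted[6] = rq$Rppq  (last char: 'q')
Last column: q$Rprpq
Original string S is at sorted index 1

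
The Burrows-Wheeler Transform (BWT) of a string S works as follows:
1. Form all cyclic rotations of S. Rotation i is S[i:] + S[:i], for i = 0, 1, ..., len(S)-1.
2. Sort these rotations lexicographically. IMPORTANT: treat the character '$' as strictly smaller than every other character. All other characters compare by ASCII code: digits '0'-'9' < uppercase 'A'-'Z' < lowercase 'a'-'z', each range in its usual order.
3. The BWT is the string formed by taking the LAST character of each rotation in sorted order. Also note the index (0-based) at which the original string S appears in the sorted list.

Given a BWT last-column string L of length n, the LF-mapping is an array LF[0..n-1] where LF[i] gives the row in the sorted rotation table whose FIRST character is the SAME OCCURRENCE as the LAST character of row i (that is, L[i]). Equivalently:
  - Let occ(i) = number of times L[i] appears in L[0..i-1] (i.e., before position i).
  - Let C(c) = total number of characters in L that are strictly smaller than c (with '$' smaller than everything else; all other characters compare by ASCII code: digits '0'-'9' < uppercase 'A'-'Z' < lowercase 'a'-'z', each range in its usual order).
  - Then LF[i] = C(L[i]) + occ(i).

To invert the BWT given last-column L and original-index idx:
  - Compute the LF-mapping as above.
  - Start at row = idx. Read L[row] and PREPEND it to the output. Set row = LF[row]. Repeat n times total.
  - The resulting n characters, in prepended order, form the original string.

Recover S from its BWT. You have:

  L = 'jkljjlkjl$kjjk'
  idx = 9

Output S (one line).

Answer: kklkjljljjjkj$

Derivation:
LF mapping: 1 7 11 2 3 12 8 4 13 0 9 5 6 10
Walk LF starting at row 9, prepending L[row]:
  step 1: row=9, L[9]='$', prepend. Next row=LF[9]=0
  step 2: row=0, L[0]='j', prepend. Next row=LF[0]=1
  step 3: row=1, L[1]='k', prepend. Next row=LF[1]=7
  step 4: row=7, L[7]='j', prepend. Next row=LF[7]=4
  step 5: row=4, L[4]='j', prepend. Next row=LF[4]=3
  step 6: row=3, L[3]='j', prepend. Next row=LF[3]=2
  step 7: row=2, L[2]='l', prepend. Next row=LF[2]=11
  step 8: row=11, L[11]='j', prepend. Next row=LF[11]=5
  step 9: row=5, L[5]='l', prepend. Next row=LF[5]=12
  step 10: row=12, L[12]='j', prepend. Next row=LF[12]=6
  step 11: row=6, L[6]='k', prepend. Next row=LF[6]=8
  step 12: row=8, L[8]='l', prepend. Next row=LF[8]=13
  step 13: row=13, L[13]='k', prepend. Next row=LF[13]=10
  step 14: row=10, L[10]='k', prepend. Next row=LF[10]=9
Reversed output: kklkjljljjjkj$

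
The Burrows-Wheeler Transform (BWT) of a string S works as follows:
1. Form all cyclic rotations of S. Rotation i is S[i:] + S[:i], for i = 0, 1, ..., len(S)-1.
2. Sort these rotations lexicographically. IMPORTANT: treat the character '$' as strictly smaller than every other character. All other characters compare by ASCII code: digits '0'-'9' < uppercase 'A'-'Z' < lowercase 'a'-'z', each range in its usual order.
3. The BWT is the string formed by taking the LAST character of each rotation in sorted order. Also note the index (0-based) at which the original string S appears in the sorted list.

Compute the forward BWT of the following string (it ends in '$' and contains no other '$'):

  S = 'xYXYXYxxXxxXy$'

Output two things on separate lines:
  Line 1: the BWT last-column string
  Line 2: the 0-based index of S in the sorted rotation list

All 14 rotations (rotation i = S[i:]+S[:i]):
  rot[0] = xYXYXYxxXxxXy$
  rot[1] = YXYXYxxXxxXy$x
  rot[2] = XYXYxxXxxXy$xY
  rot[3] = YXYxxXxxXy$xYX
  rot[4] = XYxxXxxXy$xYXY
  rot[5] = YxxXxxXy$xYXYX
  rot[6] = xxXxxXy$xYXYXY
  rot[7] = xXxxXy$xYXYXYx
  rot[8] = XxxXy$xYXYXYxx
  rot[9] = xxXy$xYXYXYxxX
  rot[10] = xXy$xYXYXYxxXx
  rot[11] = Xy$xYXYXYxxXxx
  rot[12] = y$xYXYXYxxXxxX
  rot[13] = $xYXYXYxxXxxXy
Sorted (with $ < everything):
  sorted[0] = $xYXYXYxxXxxXy  (last char: 'y')
  sorted[1] = XYXYxxXxxXy$xY  (last char: 'Y')
  sorted[2] = XYxxXxxXy$xYXY  (last char: 'Y')
  sorted[3] = XxxXy$xYXYXYxx  (last char: 'x')
  sorted[4] = Xy$xYXYXYxxXxx  (last char: 'x')
  sorted[5] = YXYXYxxXxxXy$x  (last char: 'x')
  sorted[6] = YXYxxXxxXy$xYX  (last char: 'X')
  sorted[7] = YxxXxxXy$xYXYX  (last char: 'X')
  sorted[8] = xXxxXy$xYXYXYx  (last char: 'x')
  sorted[9] = xXy$xYXYXYxxXx  (last char: 'x')
  sorted[10] = xYXYXYxxXxxXy$  (last char: '$')
  sorted[11] = xxXxxXy$xYXYXY  (last char: 'Y')
  sorted[12] = xxXy$xYXYXYxxX  (last char: 'X')
  sorted[13] = y$xYXYXYxxXxxX  (last char: 'X')
Last column: yYYxxxXXxx$YXX
Original string S is at sorted index 10

Answer: yYYxxxXXxx$YXX
10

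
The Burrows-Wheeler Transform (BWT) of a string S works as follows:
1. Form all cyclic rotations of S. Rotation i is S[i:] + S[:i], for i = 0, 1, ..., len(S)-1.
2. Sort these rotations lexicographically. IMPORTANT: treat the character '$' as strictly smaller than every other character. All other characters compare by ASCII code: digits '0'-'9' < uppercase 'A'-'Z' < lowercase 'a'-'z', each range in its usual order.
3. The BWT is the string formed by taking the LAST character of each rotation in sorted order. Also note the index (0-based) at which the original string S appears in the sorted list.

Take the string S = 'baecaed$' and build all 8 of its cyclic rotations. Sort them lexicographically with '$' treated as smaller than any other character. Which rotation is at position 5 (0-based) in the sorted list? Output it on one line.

All 8 rotations (rotation i = S[i:]+S[:i]):
  rot[0] = baecaed$
  rot[1] = aecaed$b
  rot[2] = ecaed$ba
  rot[3] = caed$bae
  rot[4] = aed$baec
  rot[5] = ed$baeca
  rot[6] = d$baecae
  rot[7] = $baecaed
Sorted (with $ < everything):
  sorted[0] = $baecaed
  sorted[1] = aecaed$b
  sorted[2] = aed$baec
  sorted[3] = baecaed$
  sorted[4] = caed$bae
  sorted[5] = d$baecae
  sorted[6] = ecaed$ba
  sorted[7] = ed$baeca
sorted[5] = d$baecae

Answer: d$baecae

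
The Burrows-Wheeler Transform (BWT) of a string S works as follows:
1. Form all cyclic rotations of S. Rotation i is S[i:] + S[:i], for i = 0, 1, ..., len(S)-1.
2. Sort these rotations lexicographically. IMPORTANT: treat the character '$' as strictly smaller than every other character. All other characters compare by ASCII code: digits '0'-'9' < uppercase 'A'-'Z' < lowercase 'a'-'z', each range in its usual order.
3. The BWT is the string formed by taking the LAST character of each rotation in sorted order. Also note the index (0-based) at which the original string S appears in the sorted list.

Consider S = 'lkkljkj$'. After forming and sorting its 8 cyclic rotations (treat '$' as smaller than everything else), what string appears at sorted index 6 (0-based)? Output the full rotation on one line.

All 8 rotations (rotation i = S[i:]+S[:i]):
  rot[0] = lkkljkj$
  rot[1] = kkljkj$l
  rot[2] = kljkj$lk
  rot[3] = ljkj$lkk
  rot[4] = jkj$lkkl
  rot[5] = kj$lkklj
  rot[6] = j$lkkljk
  rot[7] = $lkkljkj
Sorted (with $ < everything):
  sorted[0] = $lkkljkj
  sorted[1] = j$lkkljk
  sorted[2] = jkj$lkkl
  sorted[3] = kj$lkklj
  sorted[4] = kkljkj$l
  sorted[5] = kljkj$lk
  sorted[6] = ljkj$lkk
  sorted[7] = lkkljkj$
sorted[6] = ljkj$lkk

Answer: ljkj$lkk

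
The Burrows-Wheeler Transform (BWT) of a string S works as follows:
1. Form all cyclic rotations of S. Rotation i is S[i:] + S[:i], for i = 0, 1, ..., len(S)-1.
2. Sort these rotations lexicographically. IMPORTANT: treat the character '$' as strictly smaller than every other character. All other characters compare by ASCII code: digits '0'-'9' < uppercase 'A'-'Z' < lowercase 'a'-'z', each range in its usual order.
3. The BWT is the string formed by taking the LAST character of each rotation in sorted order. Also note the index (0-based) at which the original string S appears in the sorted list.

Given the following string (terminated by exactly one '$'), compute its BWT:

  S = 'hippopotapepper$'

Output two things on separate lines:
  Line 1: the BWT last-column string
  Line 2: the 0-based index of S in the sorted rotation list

All 16 rotations (rotation i = S[i:]+S[:i]):
  rot[0] = hippopotapepper$
  rot[1] = ippopotapepper$h
  rot[2] = ppopotapepper$hi
  rot[3] = popotapepper$hip
  rot[4] = opotapepper$hipp
  rot[5] = potapepper$hippo
  rot[6] = otapepper$hippop
  rot[7] = tapepper$hippopo
  rot[8] = apepper$hippopot
  rot[9] = pepper$hippopota
  rot[10] = epper$hippopotap
  rot[11] = pper$hippopotape
  rot[12] = per$hippopotapep
  rot[13] = er$hippopotapepp
  rot[14] = r$hippopotapeppe
  rot[15] = $hippopotapepper
Sorted (with $ < everything):
  sorted[0] = $hippopotapepper  (last char: 'r')
  sorted[1] = apepper$hippopot  (last char: 't')
  sorted[2] = epper$hippopotap  (last char: 'p')
  sorted[3] = er$hippopotapepp  (last char: 'p')
  sorted[4] = hippopotapepper$  (last char: '$')
  sorted[5] = ippopotapepper$h  (last char: 'h')
  sorted[6] = opotapepper$hipp  (last char: 'p')
  sorted[7] = otapepper$hippop  (last char: 'p')
  sorted[8] = pepper$hippopota  (last char: 'a')
  sorted[9] = per$hippopotapep  (last char: 'p')
  sorted[10] = popotapepper$hip  (last char: 'p')
  sorted[11] = potapepper$hippo  (last char: 'o')
  sorted[12] = pper$hippopotape  (last char: 'e')
  sorted[13] = ppopotapepper$hi  (last char: 'i')
  sorted[14] = r$hippopotapeppe  (last char: 'e')
  sorted[15] = tapepper$hippopo  (last char: 'o')
Last column: rtpp$hppappoeieo
Original string S is at sorted index 4

Answer: rtpp$hppappoeieo
4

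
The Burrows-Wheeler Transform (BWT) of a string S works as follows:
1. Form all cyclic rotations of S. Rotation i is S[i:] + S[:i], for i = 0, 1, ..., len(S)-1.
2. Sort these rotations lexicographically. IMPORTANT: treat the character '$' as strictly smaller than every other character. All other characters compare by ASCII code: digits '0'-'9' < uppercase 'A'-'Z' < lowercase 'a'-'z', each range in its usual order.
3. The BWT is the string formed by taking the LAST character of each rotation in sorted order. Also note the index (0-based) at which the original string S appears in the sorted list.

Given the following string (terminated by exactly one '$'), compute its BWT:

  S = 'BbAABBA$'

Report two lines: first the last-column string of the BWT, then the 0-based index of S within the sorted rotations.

All 8 rotations (rotation i = S[i:]+S[:i]):
  rot[0] = BbAABBA$
  rot[1] = bAABBA$B
  rot[2] = AABBA$Bb
  rot[3] = ABBA$BbA
  rot[4] = BBA$BbAA
  rot[5] = BA$BbAAB
  rot[6] = A$BbAABB
  rot[7] = $BbAABBA
Sorted (with $ < everything):
  sorted[0] = $BbAABBA  (last char: 'A')
  sorted[1] = A$BbAABB  (last char: 'B')
  sorted[2] = AABBA$Bb  (last char: 'b')
  sorted[3] = ABBA$BbA  (last char: 'A')
  sorted[4] = BA$BbAAB  (last char: 'B')
  sorted[5] = BBA$BbAA  (last char: 'A')
  sorted[6] = BbAABBA$  (last char: '$')
  sorted[7] = bAABBA$B  (last char: 'B')
Last column: ABbABA$B
Original string S is at sorted index 6

Answer: ABbABA$B
6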